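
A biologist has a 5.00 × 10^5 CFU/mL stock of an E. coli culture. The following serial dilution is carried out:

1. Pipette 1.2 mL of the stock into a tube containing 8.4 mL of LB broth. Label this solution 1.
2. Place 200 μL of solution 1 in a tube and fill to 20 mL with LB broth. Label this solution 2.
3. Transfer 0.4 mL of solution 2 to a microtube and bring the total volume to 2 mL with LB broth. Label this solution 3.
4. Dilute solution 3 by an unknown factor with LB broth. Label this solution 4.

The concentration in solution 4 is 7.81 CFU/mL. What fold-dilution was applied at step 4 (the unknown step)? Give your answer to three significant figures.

Step 1: 1.2 mL + 8.4 mL = 9.6 mL total → factor 9.6/1.2 = 8
Step 2: 200 μL brought to 20 mL → factor 20000/200 = 100
Step 3: 0.4 mL brought to 2 mL → factor 2/0.4 = 5
Step 4: unknown factor x
Product of known-step factors = 4000
Overall factor = 5.00 × 10^5 CFU/mL / (7.81 CFU/mL) = 64020
x = 64020 / 4000 = 16.0

16.0-fold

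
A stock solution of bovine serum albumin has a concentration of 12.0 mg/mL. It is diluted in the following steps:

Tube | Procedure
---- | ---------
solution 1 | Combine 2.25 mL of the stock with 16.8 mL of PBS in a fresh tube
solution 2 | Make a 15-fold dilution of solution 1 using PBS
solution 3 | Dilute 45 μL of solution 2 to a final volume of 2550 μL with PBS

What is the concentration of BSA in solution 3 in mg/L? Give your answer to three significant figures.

Step 1: 2.25 mL + 16.8 mL = 19.05 mL total → factor 19.05/2.25 = 8.4667
Step 2: 15-fold → factor 15
Step 3: 45 μL brought to 2550 μL → factor 2550/45 = 56.667
Overall dilution factor = 8.4667 × 15 × 56.667 = 7196.7
Final = 12.0 mg/mL / 7196.7 = 0.001667 mg/mL = 1.67 mg/L

1.67 mg/L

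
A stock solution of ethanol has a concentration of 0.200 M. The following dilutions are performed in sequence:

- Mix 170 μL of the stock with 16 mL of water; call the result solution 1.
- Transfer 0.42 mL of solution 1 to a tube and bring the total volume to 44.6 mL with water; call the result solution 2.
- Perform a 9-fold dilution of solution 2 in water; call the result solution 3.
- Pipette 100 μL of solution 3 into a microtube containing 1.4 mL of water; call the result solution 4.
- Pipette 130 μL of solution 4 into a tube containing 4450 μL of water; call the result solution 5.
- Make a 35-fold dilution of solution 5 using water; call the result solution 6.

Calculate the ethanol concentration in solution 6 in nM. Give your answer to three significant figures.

Step 1: 170 μL + 16 mL = 16170 μL total → factor 16170/170 = 95.118
Step 2: 0.42 mL brought to 44.6 mL → factor 44.6/0.42 = 106.19
Step 3: 9-fold → factor 9
Step 4: 100 μL + 1.4 mL = 1500 μL total → factor 1500/100 = 15
Step 5: 130 μL + 4450 μL = 4580 μL total → factor 4580/130 = 35.231
Step 6: 35-fold → factor 35
Dilution factor through solution 6 = 95.118 × 106.19 × 9 × 15 × 35.231 × 35 = 1.6814 × 10^9
[solution 6] = 0.200 M / 1.6814 × 10^9 = 1.189 × 10^-10 M = 0.119 nM

0.119 nM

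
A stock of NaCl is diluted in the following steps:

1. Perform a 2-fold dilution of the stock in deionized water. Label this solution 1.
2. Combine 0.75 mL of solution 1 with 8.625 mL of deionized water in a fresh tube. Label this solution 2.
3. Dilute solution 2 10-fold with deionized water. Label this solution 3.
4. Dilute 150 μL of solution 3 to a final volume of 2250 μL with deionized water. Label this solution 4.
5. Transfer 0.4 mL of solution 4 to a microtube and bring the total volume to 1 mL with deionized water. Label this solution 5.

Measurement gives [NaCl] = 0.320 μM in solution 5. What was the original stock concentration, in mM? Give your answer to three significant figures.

Step 1: 2-fold → factor 2
Step 2: 0.75 mL + 8.625 mL = 9.375 mL total → factor 9.375/0.75 = 12.5
Step 3: 10-fold → factor 10
Step 4: 150 μL brought to 2250 μL → factor 2250/150 = 15
Step 5: 0.4 mL brought to 1 mL → factor 1/0.4 = 2.5
Overall dilution factor = 2 × 12.5 × 10 × 15 × 2.5 = 9375
Stock = 0.320 μM × 9375 = 3000 μM = 3.00 mM

3.00 mM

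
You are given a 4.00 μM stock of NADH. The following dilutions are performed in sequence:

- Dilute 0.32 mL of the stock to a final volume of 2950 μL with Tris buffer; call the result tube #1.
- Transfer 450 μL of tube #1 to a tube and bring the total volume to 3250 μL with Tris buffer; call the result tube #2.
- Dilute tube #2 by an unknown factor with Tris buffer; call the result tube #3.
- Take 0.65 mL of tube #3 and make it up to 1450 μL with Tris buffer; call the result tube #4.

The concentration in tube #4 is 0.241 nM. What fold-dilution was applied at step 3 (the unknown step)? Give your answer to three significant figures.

112-fold

Step 1: 0.32 mL brought to 2950 μL → factor 2.95/0.32 = 9.2188
Step 2: 450 μL brought to 3250 μL → factor 3250/450 = 7.2222
Step 3: unknown factor x
Step 4: 0.65 mL brought to 1450 μL → factor 1.45/0.65 = 2.2308
Product of known-step factors = 148.52
Overall factor = 4.00 μM / (0.241 nM) = 16598
x = 16598 / 148.52 = 112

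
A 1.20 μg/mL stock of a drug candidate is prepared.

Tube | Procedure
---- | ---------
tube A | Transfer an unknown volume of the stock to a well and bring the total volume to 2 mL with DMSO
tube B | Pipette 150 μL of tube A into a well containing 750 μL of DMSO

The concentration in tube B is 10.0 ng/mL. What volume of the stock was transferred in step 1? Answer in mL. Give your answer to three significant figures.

0.100 mL

Step 1: v brought to 2 mL → factor = 2 mL/v
Step 2: 150 μL + 750 μL = 900 μL total → factor 900/150 = 6
Product of known-step factors = 6
Overall factor = 1.20 μg/mL / (10.0 ng/mL) = 120
Step-1 factor = 120 / 6 = 20
v = 2 mL / 20 = 0.100 mL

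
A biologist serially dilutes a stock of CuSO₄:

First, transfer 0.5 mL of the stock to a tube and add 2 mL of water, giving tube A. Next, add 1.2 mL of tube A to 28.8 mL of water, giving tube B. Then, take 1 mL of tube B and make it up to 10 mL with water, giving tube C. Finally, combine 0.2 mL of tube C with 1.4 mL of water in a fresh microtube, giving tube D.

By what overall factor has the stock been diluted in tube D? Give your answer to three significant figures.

1.00 × 10^4

Step 1: 0.5 mL + 2 mL = 2.5 mL total → factor 2.5/0.5 = 5
Step 2: 1.2 mL + 28.8 mL = 30 mL total → factor 30/1.2 = 25
Step 3: 1 mL brought to 10 mL → factor 10/1 = 10
Step 4: 0.2 mL + 1.4 mL = 1.6 mL total → factor 1.6/0.2 = 8
Overall dilution factor = 5 × 25 × 10 × 8 = 10000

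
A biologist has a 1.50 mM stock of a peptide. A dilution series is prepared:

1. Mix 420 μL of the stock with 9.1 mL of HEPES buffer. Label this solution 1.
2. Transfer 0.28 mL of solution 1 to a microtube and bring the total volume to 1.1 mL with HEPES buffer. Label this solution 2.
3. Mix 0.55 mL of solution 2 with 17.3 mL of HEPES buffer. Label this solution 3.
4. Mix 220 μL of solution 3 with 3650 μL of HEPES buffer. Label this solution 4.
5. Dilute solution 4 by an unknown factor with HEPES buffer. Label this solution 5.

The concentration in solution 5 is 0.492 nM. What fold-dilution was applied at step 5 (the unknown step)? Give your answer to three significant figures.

Step 1: 420 μL + 9.1 mL = 9520 μL total → factor 9520/420 = 22.667
Step 2: 0.28 mL brought to 1.1 mL → factor 1.1/0.28 = 3.9286
Step 3: 0.55 mL + 17.3 mL = 17.85 mL total → factor 17.85/0.55 = 32.455
Step 4: 220 μL + 3650 μL = 3870 μL total → factor 3870/220 = 17.591
Step 5: unknown factor x
Product of known-step factors = 50838
Overall factor = 1.50 mM / (0.492 nM) = 3.0488 × 10^6
x = 3.0488 × 10^6 / 50838 = 60.0

60.0-fold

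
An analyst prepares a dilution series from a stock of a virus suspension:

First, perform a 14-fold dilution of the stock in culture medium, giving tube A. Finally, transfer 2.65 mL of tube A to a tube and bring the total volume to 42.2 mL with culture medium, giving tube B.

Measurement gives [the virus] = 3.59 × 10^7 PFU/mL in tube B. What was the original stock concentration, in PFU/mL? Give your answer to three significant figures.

8.00 × 10^9 PFU/mL

Step 1: 14-fold → factor 14
Step 2: 2.65 mL brought to 42.2 mL → factor 42.2/2.65 = 15.925
Overall dilution factor = 14 × 15.925 = 222.94
Stock = 3.59 × 10^7 PFU/mL × 222.94 = 8.00 × 10^9 PFU/mL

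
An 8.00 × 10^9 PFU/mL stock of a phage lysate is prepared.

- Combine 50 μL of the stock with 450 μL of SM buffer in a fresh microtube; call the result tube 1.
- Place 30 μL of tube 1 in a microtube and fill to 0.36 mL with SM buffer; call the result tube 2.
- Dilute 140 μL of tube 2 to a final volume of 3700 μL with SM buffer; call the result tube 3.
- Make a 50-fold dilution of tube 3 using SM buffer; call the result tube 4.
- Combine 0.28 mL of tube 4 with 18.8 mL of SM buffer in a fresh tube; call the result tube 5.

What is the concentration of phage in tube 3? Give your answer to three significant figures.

Step 1: 50 μL + 450 μL = 500 μL total → factor 500/50 = 10
Step 2: 30 μL brought to 0.36 mL → factor 360/30 = 12
Step 3: 140 μL brought to 3700 μL → factor 3700/140 = 26.429
Dilution factor through tube 3 = 10 × 12 × 26.429 = 3171.4
[tube 3] = 8.00 × 10^9 PFU/mL / 3171.4 = 2.52 × 10^6 PFU/mL

2.52 × 10^6 PFU/mL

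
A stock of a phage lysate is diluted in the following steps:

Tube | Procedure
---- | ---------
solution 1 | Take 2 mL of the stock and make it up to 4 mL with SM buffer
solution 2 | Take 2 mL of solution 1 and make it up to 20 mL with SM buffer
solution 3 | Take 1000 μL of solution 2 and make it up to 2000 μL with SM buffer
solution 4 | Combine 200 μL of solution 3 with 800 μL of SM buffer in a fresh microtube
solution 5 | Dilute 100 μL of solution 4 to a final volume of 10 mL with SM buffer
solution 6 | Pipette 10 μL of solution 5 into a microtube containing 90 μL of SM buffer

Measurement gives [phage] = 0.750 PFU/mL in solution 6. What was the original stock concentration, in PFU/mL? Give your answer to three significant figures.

Step 1: 2 mL brought to 4 mL → factor 4/2 = 2
Step 2: 2 mL brought to 20 mL → factor 20/2 = 10
Step 3: 1000 μL brought to 2000 μL → factor 2000/1000 = 2
Step 4: 200 μL + 800 μL = 1000 μL total → factor 1000/200 = 5
Step 5: 100 μL brought to 10 mL → factor 10000/100 = 100
Step 6: 10 μL + 90 μL = 100 μL total → factor 100/10 = 10
Overall dilution factor = 2 × 10 × 2 × 5 × 100 × 10 = 2 × 10^5
Stock = 0.750 PFU/mL × 2 × 10^5 = 1.50 × 10^5 PFU/mL

1.50 × 10^5 PFU/mL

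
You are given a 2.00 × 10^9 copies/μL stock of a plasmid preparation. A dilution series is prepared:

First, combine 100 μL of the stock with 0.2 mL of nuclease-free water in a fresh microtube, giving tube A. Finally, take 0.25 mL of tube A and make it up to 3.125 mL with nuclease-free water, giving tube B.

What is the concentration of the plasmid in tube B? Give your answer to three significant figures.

Step 1: 100 μL + 0.2 mL = 300 μL total → factor 300/100 = 3
Step 2: 0.25 mL brought to 3.125 mL → factor 3.125/0.25 = 12.5
Overall dilution factor = 3 × 12.5 = 37.5
Final = 2.00 × 10^9 copies/μL / 37.5 = 5.33 × 10^7 copies/μL

5.33 × 10^7 copies/μL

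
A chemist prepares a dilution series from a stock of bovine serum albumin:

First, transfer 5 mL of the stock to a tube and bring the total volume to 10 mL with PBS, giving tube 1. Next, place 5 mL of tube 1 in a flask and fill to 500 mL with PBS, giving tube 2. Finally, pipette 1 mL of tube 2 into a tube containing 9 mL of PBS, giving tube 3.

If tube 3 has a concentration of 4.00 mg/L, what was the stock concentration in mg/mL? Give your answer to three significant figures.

Step 1: 5 mL brought to 10 mL → factor 10/5 = 2
Step 2: 5 mL brought to 500 mL → factor 500/5 = 100
Step 3: 1 mL + 9 mL = 10 mL total → factor 10/1 = 10
Overall dilution factor = 2 × 100 × 10 = 2000
Stock = 4.00 mg/L × 2000 = 8000 mg/L = 8.00 mg/mL

8.00 mg/mL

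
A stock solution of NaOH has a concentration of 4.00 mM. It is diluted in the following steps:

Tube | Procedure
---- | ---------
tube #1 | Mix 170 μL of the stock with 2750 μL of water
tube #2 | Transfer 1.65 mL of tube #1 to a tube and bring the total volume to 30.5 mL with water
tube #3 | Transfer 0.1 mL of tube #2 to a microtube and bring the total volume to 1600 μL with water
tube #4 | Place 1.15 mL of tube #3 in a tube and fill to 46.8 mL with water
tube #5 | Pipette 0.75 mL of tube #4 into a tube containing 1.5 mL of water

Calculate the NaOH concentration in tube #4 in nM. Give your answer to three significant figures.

Step 1: 170 μL + 2750 μL = 2920 μL total → factor 2920/170 = 17.176
Step 2: 1.65 mL brought to 30.5 mL → factor 30.5/1.65 = 18.485
Step 3: 0.1 mL brought to 1600 μL → factor 1.6/0.1 = 16
Step 4: 1.15 mL brought to 46.8 mL → factor 46.8/1.15 = 40.696
Dilution factor through tube #4 = 17.176 × 18.485 × 16 × 40.696 = 2.0674 × 10^5
[tube #4] = 4.00 mM / 2.0674 × 10^5 = 1.935 × 10^-5 mM = 19.3 nM

19.3 nM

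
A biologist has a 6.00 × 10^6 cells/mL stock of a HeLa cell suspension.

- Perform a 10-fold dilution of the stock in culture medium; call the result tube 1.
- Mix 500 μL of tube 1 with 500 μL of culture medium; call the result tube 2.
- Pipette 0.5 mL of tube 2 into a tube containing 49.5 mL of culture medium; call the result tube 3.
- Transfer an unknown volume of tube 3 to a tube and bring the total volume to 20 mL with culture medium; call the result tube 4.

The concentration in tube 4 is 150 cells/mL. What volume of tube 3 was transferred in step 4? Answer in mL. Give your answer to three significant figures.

Step 1: 10-fold → factor 10
Step 2: 500 μL + 500 μL = 1000 μL total → factor 1000/500 = 2
Step 3: 0.5 mL + 49.5 mL = 50 mL total → factor 50/0.5 = 100
Step 4: v brought to 20 mL → factor = 20 mL/v
Product of known-step factors = 2000
Overall factor = 6.00 × 10^6 cells/mL / (150 cells/mL) = 40000
Step-4 factor = 40000 / 2000 = 20
v = 20 mL / 20 = 1.00 mL

1.00 mL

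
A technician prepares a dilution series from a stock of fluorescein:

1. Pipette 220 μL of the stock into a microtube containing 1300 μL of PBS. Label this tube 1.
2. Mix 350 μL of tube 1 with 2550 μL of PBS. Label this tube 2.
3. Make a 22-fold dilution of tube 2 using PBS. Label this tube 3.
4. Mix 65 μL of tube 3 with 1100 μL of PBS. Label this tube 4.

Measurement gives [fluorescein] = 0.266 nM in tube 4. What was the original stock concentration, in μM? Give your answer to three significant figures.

6.00 μM

Step 1: 220 μL + 1300 μL = 1520 μL total → factor 1520/220 = 6.9091
Step 2: 350 μL + 2550 μL = 2900 μL total → factor 2900/350 = 8.2857
Step 3: 22-fold → factor 22
Step 4: 65 μL + 1100 μL = 1165 μL total → factor 1165/65 = 17.923
Overall dilution factor = 6.9091 × 8.2857 × 22 × 17.923 = 22573
Stock = 0.266 nM × 22573 = 6004 nM = 6.00 μM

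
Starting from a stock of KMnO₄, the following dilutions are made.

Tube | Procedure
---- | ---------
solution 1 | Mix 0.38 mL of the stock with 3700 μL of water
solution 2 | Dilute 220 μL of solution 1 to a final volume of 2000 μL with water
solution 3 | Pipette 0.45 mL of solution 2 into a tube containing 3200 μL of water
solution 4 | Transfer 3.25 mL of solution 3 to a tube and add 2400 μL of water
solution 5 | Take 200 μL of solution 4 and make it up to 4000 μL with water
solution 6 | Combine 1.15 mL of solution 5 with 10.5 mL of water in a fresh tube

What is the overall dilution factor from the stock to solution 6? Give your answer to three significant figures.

2.79 × 10^5

Step 1: 0.38 mL + 3700 μL = 4.08 mL total → factor 4.08/0.38 = 10.737
Step 2: 220 μL brought to 2000 μL → factor 2000/220 = 9.0909
Step 3: 0.45 mL + 3200 μL = 3.65 mL total → factor 3.65/0.45 = 8.1111
Step 4: 3.25 mL + 2400 μL = 5.65 mL total → factor 5.65/3.25 = 1.7385
Step 5: 200 μL brought to 4000 μL → factor 4000/200 = 20
Step 6: 1.15 mL + 10.5 mL = 11.65 mL total → factor 11.65/1.15 = 10.13
Overall dilution factor = 10.737 × 9.0909 × 8.1111 × 1.7385 × 20 × 10.13 = 2.7886 × 10^5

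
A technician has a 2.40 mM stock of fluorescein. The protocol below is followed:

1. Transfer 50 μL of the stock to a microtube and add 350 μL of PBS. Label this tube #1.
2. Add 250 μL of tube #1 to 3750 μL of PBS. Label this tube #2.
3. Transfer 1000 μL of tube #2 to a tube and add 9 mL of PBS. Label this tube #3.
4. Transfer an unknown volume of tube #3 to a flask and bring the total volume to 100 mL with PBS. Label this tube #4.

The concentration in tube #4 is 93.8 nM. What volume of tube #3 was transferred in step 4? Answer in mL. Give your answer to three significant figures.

Step 1: 50 μL + 350 μL = 400 μL total → factor 400/50 = 8
Step 2: 250 μL + 3750 μL = 4000 μL total → factor 4000/250 = 16
Step 3: 1000 μL + 9 mL = 10000 μL total → factor 10000/1000 = 10
Step 4: v brought to 100 mL → factor = 100 mL/v
Product of known-step factors = 1280
Overall factor = 2.40 mM / (93.8 nM) = 25586
Step-4 factor = 25586 / 1280 = 19.989
v = 100 mL / 19.989 = 5.00 mL

5.00 mL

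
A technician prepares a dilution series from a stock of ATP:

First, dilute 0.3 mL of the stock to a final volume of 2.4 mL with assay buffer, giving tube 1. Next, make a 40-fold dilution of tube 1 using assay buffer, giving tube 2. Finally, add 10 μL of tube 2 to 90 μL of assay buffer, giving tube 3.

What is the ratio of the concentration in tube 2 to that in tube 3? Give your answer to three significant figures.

10.0

Step 1: 0.3 mL brought to 2.4 mL → factor 2.4/0.3 = 8
Step 2: 40-fold → factor 40
Step 3: 10 μL + 90 μL = 100 μL total → factor 100/10 = 10
Dilution factor to tube 2 = 320; to tube 3 = 3200
[tube 2]/[tube 3] = (factor to tube 3)/(factor to tube 2) = 3200/320 = 10.0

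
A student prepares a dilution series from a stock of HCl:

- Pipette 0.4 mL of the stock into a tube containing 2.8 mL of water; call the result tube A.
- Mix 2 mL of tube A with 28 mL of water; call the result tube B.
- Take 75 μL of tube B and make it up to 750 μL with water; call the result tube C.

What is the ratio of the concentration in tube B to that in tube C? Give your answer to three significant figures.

Step 1: 0.4 mL + 2.8 mL = 3.2 mL total → factor 3.2/0.4 = 8
Step 2: 2 mL + 28 mL = 30 mL total → factor 30/2 = 15
Step 3: 75 μL brought to 750 μL → factor 750/75 = 10
Dilution factor to tube B = 120; to tube C = 1200
[tube B]/[tube C] = (factor to tube C)/(factor to tube B) = 1200/120 = 10.0

10.0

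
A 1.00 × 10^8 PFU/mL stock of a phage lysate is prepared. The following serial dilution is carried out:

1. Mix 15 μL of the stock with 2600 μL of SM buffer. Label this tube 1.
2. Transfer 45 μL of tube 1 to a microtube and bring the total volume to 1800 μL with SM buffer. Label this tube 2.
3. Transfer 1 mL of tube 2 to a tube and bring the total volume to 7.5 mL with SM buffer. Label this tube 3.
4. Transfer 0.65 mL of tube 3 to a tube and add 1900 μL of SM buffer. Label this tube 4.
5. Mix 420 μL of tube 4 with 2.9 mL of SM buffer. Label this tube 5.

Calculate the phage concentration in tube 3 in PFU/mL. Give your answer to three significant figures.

Step 1: 15 μL + 2600 μL = 2615 μL total → factor 2615/15 = 174.33
Step 2: 45 μL brought to 1800 μL → factor 1800/45 = 40
Step 3: 1 mL brought to 7.5 mL → factor 7.5/1 = 7.5
Dilution factor through tube 3 = 174.33 × 40 × 7.5 = 52300
[tube 3] = 1.00 × 10^8 PFU/mL / 52300 = 1.91 × 10^3 PFU/mL

1.91 × 10^3 PFU/mL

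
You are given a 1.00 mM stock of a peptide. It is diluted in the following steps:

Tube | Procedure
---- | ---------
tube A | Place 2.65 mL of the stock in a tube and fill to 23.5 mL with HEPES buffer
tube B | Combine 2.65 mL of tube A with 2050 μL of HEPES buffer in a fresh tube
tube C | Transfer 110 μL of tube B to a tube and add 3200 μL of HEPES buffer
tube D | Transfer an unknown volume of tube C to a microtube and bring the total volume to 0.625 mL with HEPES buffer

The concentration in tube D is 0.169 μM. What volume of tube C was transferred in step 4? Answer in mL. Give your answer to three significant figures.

Step 1: 2.65 mL brought to 23.5 mL → factor 23.5/2.65 = 8.8679
Step 2: 2.65 mL + 2050 μL = 4.7 mL total → factor 4.7/2.65 = 1.7736
Step 3: 110 μL + 3200 μL = 3310 μL total → factor 3310/110 = 30.091
Step 4: v brought to 0.625 mL → factor = 0.625 mL/v
Product of known-step factors = 473.27
Overall factor = 1.00 mM / (0.169 μM) = 5917.2
Step-4 factor = 5917.2 / 473.27 = 12.503
v = 0.625 mL / 12.503 = 0.0500 mL

0.0500 mL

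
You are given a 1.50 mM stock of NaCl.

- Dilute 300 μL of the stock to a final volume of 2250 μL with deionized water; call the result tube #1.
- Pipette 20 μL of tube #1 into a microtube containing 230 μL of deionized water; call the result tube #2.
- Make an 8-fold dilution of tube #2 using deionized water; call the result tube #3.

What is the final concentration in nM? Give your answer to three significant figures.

Step 1: 300 μL brought to 2250 μL → factor 2250/300 = 7.5
Step 2: 20 μL + 230 μL = 250 μL total → factor 250/20 = 12.5
Step 3: 8-fold → factor 8
Overall dilution factor = 7.5 × 12.5 × 8 = 750
Final = 1.50 mM / 750 = 0.002000 mM = 2.00 × 10^3 nM

2.00 × 10^3 nM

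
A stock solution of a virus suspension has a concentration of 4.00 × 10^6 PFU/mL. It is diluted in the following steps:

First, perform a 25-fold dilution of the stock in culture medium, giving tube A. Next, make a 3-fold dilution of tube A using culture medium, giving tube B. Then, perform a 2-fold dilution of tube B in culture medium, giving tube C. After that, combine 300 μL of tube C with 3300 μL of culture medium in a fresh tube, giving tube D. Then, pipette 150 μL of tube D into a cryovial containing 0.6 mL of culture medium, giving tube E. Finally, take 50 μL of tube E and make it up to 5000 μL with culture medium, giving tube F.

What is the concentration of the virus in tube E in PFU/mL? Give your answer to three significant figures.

Step 1: 25-fold → factor 25
Step 2: 3-fold → factor 3
Step 3: 2-fold → factor 2
Step 4: 300 μL + 3300 μL = 3600 μL total → factor 3600/300 = 12
Step 5: 150 μL + 0.6 mL = 750 μL total → factor 750/150 = 5
Dilution factor through tube E = 25 × 3 × 2 × 12 × 5 = 9000
[tube E] = 4.00 × 10^6 PFU/mL / 9000 = 444 PFU/mL

444 PFU/mL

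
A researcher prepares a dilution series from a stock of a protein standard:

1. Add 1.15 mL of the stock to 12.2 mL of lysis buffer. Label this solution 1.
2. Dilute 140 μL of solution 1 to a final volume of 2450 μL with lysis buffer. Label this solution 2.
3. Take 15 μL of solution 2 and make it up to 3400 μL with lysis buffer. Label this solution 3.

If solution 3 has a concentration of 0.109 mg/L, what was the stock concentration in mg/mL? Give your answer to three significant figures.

Step 1: 1.15 mL + 12.2 mL = 13.35 mL total → factor 13.35/1.15 = 11.609
Step 2: 140 μL brought to 2450 μL → factor 2450/140 = 17.5
Step 3: 15 μL brought to 3400 μL → factor 3400/15 = 226.67
Overall dilution factor = 11.609 × 17.5 × 226.67 = 46048
Stock = 0.109 mg/L × 46048 = 5019 mg/L = 5.02 mg/mL

5.02 mg/mL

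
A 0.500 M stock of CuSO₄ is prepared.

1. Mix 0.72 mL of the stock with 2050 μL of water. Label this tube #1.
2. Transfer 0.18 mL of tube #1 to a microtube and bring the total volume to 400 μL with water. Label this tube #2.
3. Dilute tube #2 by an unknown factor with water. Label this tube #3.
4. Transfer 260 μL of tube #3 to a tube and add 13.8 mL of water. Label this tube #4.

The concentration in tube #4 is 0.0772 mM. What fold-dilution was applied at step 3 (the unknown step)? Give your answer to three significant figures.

Step 1: 0.72 mL + 2050 μL = 2.77 mL total → factor 2.77/0.72 = 3.8472
Step 2: 0.18 mL brought to 400 μL → factor 0.4/0.18 = 2.2222
Step 3: unknown factor x
Step 4: 260 μL + 13.8 mL = 14060 μL total → factor 14060/260 = 54.077
Product of known-step factors = 462.32
Overall factor = 0.500 M / (0.0772 mM) = 6476.7
x = 6476.7 / 462.32 = 14.0

14.0-fold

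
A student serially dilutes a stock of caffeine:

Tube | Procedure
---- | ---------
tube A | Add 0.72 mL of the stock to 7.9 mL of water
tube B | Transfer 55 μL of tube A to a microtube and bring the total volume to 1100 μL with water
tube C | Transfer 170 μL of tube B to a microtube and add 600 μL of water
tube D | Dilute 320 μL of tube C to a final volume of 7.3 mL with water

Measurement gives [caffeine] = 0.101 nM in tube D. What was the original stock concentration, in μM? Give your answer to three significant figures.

2.50 μM

Step 1: 0.72 mL + 7.9 mL = 8.62 mL total → factor 8.62/0.72 = 11.972
Step 2: 55 μL brought to 1100 μL → factor 1100/55 = 20
Step 3: 170 μL + 600 μL = 770 μL total → factor 770/170 = 4.5294
Step 4: 320 μL brought to 7.3 mL → factor 7300/320 = 22.812
Overall dilution factor = 11.972 × 20 × 4.5294 × 22.812 = 24741
Stock = 0.101 nM × 24741 = 2499 nM = 2.50 μM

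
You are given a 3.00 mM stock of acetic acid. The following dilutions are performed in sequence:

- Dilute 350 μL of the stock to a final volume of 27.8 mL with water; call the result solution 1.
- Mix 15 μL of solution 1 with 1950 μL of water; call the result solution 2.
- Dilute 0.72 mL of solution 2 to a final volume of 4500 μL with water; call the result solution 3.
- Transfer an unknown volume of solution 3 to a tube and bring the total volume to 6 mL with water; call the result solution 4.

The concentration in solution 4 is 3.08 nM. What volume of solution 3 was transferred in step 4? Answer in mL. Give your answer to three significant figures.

0.401 mL

Step 1: 350 μL brought to 27.8 mL → factor 27800/350 = 79.429
Step 2: 15 μL + 1950 μL = 1965 μL total → factor 1965/15 = 131
Step 3: 0.72 mL brought to 4500 μL → factor 4.5/0.72 = 6.25
Step 4: v brought to 6 mL → factor = 6 mL/v
Product of known-step factors = 65032
Overall factor = 3.00 mM / (3.08 nM) = 9.7403 × 10^5
Step-4 factor = 9.7403 × 10^5 / 65032 = 14.978
v = 6 mL / 14.978 = 0.401 mL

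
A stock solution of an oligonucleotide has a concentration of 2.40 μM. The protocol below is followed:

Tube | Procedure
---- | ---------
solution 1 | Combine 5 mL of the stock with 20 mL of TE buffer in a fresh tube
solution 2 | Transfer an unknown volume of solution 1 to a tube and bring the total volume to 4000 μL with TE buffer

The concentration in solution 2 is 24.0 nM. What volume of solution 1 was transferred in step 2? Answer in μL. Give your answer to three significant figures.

200 μL

Step 1: 5 mL + 20 mL = 25 mL total → factor 25/5 = 5
Step 2: v brought to 4000 μL → factor = 4000 μL/v
Product of known-step factors = 5
Overall factor = 2.40 μM / (24.0 nM) = 100
Step-2 factor = 100 / 5 = 20
v = 4000 μL / 20 = 200 μL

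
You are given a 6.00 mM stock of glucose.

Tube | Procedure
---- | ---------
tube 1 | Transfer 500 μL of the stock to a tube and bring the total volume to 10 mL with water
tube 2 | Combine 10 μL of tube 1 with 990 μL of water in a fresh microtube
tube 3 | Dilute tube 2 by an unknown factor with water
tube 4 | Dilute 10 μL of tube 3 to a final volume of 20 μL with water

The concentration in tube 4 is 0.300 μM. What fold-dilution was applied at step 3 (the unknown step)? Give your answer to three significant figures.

5.00-fold

Step 1: 500 μL brought to 10 mL → factor 10000/500 = 20
Step 2: 10 μL + 990 μL = 1000 μL total → factor 1000/10 = 100
Step 3: unknown factor x
Step 4: 10 μL brought to 20 μL → factor 20/10 = 2
Product of known-step factors = 4000
Overall factor = 6.00 mM / (0.300 μM) = 20000
x = 20000 / 4000 = 5.00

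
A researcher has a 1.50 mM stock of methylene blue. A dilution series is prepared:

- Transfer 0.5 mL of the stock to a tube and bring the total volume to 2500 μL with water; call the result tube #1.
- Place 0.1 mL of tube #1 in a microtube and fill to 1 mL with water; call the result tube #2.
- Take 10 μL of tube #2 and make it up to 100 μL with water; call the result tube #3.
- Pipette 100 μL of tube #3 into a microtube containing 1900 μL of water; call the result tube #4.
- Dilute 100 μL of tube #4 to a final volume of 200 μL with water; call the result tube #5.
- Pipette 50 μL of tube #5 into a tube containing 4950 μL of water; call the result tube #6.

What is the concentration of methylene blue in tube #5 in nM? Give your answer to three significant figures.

Step 1: 0.5 mL brought to 2500 μL → factor 2.5/0.5 = 5
Step 2: 0.1 mL brought to 1 mL → factor 1/0.1 = 10
Step 3: 10 μL brought to 100 μL → factor 100/10 = 10
Step 4: 100 μL + 1900 μL = 2000 μL total → factor 2000/100 = 20
Step 5: 100 μL brought to 200 μL → factor 200/100 = 2
Dilution factor through tube #5 = 5 × 10 × 10 × 20 × 2 = 20000
[tube #5] = 1.50 mM / 20000 = 7.500 × 10^-5 mM = 75.0 nM

75.0 nM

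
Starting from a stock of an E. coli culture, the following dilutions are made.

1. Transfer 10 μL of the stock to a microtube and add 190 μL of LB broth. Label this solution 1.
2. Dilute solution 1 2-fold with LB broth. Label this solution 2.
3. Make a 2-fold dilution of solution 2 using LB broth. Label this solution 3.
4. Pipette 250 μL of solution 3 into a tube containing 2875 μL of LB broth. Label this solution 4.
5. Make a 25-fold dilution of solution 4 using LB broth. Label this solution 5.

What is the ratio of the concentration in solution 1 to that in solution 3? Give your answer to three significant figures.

Step 1: 10 μL + 190 μL = 200 μL total → factor 200/10 = 20
Step 2: 2-fold → factor 2
Step 3: 2-fold → factor 2
Dilution factor to solution 1 = 20; to solution 3 = 80
[solution 1]/[solution 3] = (factor to solution 3)/(factor to solution 1) = 80/20 = 4.00

4.00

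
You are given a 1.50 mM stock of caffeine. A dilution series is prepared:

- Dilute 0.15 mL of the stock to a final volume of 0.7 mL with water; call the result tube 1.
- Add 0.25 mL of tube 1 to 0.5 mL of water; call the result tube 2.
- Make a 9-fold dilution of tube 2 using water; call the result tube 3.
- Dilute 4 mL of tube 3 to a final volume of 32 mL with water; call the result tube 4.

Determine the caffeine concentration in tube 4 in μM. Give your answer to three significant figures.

Step 1: 0.15 mL brought to 0.7 mL → factor 0.7/0.15 = 4.6667
Step 2: 0.25 mL + 0.5 mL = 0.75 mL total → factor 0.75/0.25 = 3
Step 3: 9-fold → factor 9
Step 4: 4 mL brought to 32 mL → factor 32/4 = 8
Overall dilution factor = 4.6667 × 3 × 9 × 8 = 1008
Final = 1.50 mM / 1008 = 0.001488 mM = 1.49 μM

1.49 μM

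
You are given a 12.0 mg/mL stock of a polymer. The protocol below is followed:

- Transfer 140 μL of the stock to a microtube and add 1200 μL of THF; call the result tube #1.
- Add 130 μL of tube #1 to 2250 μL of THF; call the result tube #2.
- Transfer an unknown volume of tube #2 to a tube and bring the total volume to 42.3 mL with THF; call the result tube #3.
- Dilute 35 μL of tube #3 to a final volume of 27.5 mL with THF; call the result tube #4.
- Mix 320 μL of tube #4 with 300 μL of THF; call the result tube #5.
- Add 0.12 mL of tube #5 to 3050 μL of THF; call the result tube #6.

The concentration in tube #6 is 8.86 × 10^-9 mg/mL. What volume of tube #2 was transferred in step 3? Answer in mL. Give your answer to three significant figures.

0.220 mL

Step 1: 140 μL + 1200 μL = 1340 μL total → factor 1340/140 = 9.5714
Step 2: 130 μL + 2250 μL = 2380 μL total → factor 2380/130 = 18.308
Step 3: v brought to 42.3 mL → factor = 42.3 mL/v
Step 4: 35 μL brought to 27.5 mL → factor 27500/35 = 785.71
Step 5: 320 μL + 300 μL = 620 μL total → factor 620/320 = 1.9375
Step 6: 0.12 mL + 3050 μL = 3.17 mL total → factor 3.17/0.12 = 26.417
Product of known-step factors = 7.0468 × 10^6
Overall factor = 12.0 mg/mL / (8.86 × 10^-9 mg/mL) = 1.3544 × 10^9
Step-3 factor = 1.3544 × 10^9 / 7.0468 × 10^6 = 192.2
v = 42.3 mL / 192.2 = 0.220 mL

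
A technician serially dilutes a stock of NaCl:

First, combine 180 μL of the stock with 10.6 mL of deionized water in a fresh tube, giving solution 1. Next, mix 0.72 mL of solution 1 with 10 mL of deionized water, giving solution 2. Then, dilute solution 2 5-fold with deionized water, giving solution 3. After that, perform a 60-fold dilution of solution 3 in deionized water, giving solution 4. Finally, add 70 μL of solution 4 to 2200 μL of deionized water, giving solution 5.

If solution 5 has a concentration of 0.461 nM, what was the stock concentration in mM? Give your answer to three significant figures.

Step 1: 180 μL + 10.6 mL = 10780 μL total → factor 10780/180 = 59.889
Step 2: 0.72 mL + 10 mL = 10.72 mL total → factor 10.72/0.72 = 14.889
Step 3: 5-fold → factor 5
Step 4: 60-fold → factor 60
Step 5: 70 μL + 2200 μL = 2270 μL total → factor 2270/70 = 32.429
Overall dilution factor = 59.889 × 14.889 × 5 × 60 × 32.429 = 8.6748 × 10^6
Stock = 0.461 nM × 8.6748 × 10^6 = 3.999 × 10^6 nM = 4.00 mM

4.00 mM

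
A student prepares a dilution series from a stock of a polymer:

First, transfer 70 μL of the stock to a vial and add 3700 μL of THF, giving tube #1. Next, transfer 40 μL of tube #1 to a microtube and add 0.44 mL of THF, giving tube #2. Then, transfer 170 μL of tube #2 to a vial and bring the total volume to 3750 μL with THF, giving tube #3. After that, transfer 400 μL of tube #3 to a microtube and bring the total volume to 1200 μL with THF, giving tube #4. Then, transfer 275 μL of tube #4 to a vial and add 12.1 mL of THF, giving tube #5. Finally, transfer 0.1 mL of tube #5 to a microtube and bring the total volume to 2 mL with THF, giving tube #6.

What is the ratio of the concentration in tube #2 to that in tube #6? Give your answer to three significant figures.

Step 1: 70 μL + 3700 μL = 3770 μL total → factor 3770/70 = 53.857
Step 2: 40 μL + 0.44 mL = 480 μL total → factor 480/40 = 12
Step 3: 170 μL brought to 3750 μL → factor 3750/170 = 22.059
Step 4: 400 μL brought to 1200 μL → factor 1200/400 = 3
Step 5: 275 μL + 12.1 mL = 12375 μL total → factor 12375/275 = 45
Step 6: 0.1 mL brought to 2 mL → factor 2/0.1 = 20
Dilution factor to tube #2 = 646.29; to tube #6 = 3.8492 × 10^7
[tube #2]/[tube #6] = (factor to tube #6)/(factor to tube #2) = 3.8492 × 10^7/646.29 = 5.96 × 10^4

5.96 × 10^4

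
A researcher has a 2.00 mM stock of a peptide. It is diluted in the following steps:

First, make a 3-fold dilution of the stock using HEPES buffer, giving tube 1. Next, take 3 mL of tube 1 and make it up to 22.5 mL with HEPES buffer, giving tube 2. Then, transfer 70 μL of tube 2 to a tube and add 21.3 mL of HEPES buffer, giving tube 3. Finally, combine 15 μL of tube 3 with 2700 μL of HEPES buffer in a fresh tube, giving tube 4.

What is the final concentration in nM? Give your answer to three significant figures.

1.61 nM

Step 1: 3-fold → factor 3
Step 2: 3 mL brought to 22.5 mL → factor 22.5/3 = 7.5
Step 3: 70 μL + 21.3 mL = 21370 μL total → factor 21370/70 = 305.29
Step 4: 15 μL + 2700 μL = 2715 μL total → factor 2715/15 = 181
Overall dilution factor = 3 × 7.5 × 305.29 × 181 = 1.2433 × 10^6
Final = 2.00 mM / 1.2433 × 10^6 = 1.609 × 10^-6 mM = 1.61 nM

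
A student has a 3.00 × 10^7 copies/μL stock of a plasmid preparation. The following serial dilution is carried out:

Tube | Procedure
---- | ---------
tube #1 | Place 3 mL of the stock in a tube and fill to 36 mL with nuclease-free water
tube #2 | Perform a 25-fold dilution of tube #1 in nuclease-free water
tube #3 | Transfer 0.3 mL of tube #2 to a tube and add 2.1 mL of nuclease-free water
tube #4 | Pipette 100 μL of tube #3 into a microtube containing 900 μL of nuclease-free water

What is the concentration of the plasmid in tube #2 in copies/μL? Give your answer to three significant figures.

1.00 × 10^5 copies/μL

Step 1: 3 mL brought to 36 mL → factor 36/3 = 12
Step 2: 25-fold → factor 25
Dilution factor through tube #2 = 12 × 25 = 300
[tube #2] = 3.00 × 10^7 copies/μL / 300 = 1.00 × 10^5 copies/μL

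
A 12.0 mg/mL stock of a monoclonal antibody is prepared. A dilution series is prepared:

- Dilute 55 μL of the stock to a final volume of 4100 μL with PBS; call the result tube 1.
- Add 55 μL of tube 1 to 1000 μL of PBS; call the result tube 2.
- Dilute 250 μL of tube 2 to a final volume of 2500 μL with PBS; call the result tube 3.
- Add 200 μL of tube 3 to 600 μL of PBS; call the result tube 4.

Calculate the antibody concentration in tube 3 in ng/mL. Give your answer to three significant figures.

839 ng/mL

Step 1: 55 μL brought to 4100 μL → factor 4100/55 = 74.545
Step 2: 55 μL + 1000 μL = 1055 μL total → factor 1055/55 = 19.182
Step 3: 250 μL brought to 2500 μL → factor 2500/250 = 10
Dilution factor through tube 3 = 74.545 × 19.182 × 10 = 14299
[tube 3] = 12.0 mg/mL / 14299 = 0.0008392 mg/mL = 839 ng/mL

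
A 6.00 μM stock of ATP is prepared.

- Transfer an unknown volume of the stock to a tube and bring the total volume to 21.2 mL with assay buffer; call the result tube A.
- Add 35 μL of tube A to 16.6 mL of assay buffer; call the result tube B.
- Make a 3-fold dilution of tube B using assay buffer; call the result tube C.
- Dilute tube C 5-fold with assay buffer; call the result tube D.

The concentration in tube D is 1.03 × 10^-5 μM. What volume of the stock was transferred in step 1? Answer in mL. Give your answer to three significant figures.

Step 1: v brought to 21.2 mL → factor = 21.2 mL/v
Step 2: 35 μL + 16.6 mL = 16635 μL total → factor 16635/35 = 475.29
Step 3: 3-fold → factor 3
Step 4: 5-fold → factor 5
Product of known-step factors = 7129.3
Overall factor = 6.00 μM / (1.03 × 10^-5 μM) = 5.8252 × 10^5
Step-1 factor = 5.8252 × 10^5 / 7129.3 = 81.709
v = 21.2 mL / 81.709 = 0.259 mL

0.259 mL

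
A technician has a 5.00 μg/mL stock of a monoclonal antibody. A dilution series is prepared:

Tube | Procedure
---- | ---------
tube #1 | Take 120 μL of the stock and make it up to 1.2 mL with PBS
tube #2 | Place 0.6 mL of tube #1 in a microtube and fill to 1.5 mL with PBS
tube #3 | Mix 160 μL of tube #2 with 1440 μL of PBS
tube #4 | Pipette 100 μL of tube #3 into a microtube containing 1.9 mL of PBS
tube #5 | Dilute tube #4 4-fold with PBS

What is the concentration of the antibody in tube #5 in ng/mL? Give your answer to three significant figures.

Step 1: 120 μL brought to 1.2 mL → factor 1200/120 = 10
Step 2: 0.6 mL brought to 1.5 mL → factor 1.5/0.6 = 2.5
Step 3: 160 μL + 1440 μL = 1600 μL total → factor 1600/160 = 10
Step 4: 100 μL + 1.9 mL = 2000 μL total → factor 2000/100 = 20
Step 5: 4-fold → factor 4
Overall dilution factor = 10 × 2.5 × 10 × 20 × 4 = 20000
Final = 5.00 μg/mL / 20000 = 0.0002500 μg/mL = 0.250 ng/mL

0.250 ng/mL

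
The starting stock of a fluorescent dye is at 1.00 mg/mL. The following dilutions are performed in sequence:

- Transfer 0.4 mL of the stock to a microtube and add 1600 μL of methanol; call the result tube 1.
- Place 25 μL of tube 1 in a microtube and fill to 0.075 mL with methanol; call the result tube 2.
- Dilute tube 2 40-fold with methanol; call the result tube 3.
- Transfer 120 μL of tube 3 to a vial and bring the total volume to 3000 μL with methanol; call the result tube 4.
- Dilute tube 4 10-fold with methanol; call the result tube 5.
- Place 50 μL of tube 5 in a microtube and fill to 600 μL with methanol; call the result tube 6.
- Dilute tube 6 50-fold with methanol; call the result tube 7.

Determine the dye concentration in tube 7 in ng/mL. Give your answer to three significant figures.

0.0111 ng/mL

Step 1: 0.4 mL + 1600 μL = 2 mL total → factor 2/0.4 = 5
Step 2: 25 μL brought to 0.075 mL → factor 75/25 = 3
Step 3: 40-fold → factor 40
Step 4: 120 μL brought to 3000 μL → factor 3000/120 = 25
Step 5: 10-fold → factor 10
Step 6: 50 μL brought to 600 μL → factor 600/50 = 12
Step 7: 50-fold → factor 50
Overall dilution factor = 5 × 3 × 40 × 25 × 10 × 12 × 50 = 9 × 10^7
Final = 1.00 mg/mL / 9 × 10^7 = 1.111 × 10^-8 mg/mL = 0.0111 ng/mL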